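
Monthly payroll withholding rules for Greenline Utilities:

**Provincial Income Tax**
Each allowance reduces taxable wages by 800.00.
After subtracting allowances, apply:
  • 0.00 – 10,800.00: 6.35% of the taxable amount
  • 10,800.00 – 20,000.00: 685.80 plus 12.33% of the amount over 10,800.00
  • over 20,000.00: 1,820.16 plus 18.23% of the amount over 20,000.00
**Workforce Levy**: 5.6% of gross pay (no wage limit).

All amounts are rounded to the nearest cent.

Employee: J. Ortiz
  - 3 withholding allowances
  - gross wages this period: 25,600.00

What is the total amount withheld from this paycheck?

Provincial Income Tax: taxable = 25,600.00 − 3×800.00 = 23,200.00
  1,820.16 + 18.23% × (23,200.00 − 20,000.00) = 1,820.16 + 18.23% × 3,200.00 = 2,403.52
Workforce Levy: 5.6% × 25,600.00 = 1,433.60
Total: 2,403.52 + 1,433.60 = 3,837.12

3,837.12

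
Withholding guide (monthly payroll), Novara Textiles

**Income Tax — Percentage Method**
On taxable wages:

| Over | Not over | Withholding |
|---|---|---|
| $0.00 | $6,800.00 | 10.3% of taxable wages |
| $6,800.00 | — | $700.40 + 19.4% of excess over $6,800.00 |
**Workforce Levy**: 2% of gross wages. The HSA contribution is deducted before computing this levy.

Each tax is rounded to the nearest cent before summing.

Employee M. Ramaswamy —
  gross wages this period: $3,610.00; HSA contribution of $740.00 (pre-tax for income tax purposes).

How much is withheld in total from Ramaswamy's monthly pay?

$353.01

Income Tax: taxable = $3,610.00 − $740.00 = $2,870.00
  10.3% × $2,870.00 = $295.61
Workforce Levy: 2% × $2,870.00 = $57.40
Total: $295.61 + $57.40 = $353.01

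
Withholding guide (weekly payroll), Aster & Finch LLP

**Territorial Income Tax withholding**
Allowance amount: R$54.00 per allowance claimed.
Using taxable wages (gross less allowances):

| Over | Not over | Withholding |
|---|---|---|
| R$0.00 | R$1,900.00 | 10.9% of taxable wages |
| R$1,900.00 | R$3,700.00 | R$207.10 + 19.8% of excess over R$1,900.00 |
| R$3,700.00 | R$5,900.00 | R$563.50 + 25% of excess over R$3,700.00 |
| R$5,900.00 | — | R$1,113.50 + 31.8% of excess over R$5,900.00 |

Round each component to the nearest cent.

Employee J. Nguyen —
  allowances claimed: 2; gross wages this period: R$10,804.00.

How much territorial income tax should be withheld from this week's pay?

Territorial Income Tax: taxable = R$10,804.00 − 2×R$54.00 = R$10,696.00
  R$1,113.50 + 31.8% × (R$10,696.00 − R$5,900.00) = R$1,113.50 + 31.8% × R$4,796.00 = R$2,638.63

R$2,638.63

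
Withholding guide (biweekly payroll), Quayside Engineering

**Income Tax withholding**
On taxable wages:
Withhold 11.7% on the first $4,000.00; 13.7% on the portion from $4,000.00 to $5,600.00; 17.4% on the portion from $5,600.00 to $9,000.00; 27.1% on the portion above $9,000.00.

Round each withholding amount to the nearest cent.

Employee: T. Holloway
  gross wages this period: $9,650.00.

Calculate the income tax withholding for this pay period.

$1,454.95

Income Tax: taxable = $9,650.00
  $1,278.80 + 27.1% × ($9,650.00 − $9,000.00) = $1,278.80 + 27.1% × $650.00 = $1,454.95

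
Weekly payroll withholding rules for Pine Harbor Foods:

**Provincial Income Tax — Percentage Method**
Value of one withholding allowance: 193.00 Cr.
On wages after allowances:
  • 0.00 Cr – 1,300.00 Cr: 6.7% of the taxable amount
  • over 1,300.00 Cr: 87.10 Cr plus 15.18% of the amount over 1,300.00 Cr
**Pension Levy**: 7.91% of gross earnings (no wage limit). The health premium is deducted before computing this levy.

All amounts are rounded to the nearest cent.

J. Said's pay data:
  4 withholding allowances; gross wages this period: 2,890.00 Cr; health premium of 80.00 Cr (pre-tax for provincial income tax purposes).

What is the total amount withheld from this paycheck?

421.40 Cr

Provincial Income Tax: taxable = 2,890.00 Cr − 80.00 Cr − 4×193.00 Cr = 2,038.00 Cr
  87.10 Cr + 15.18% × (2,038.00 Cr − 1,300.00 Cr) = 87.10 Cr + 15.18% × 738.00 Cr = 199.13 Cr
Pension Levy: 7.91% × 2,810.00 Cr = 222.27 Cr
Total: 199.13 Cr + 222.27 Cr = 421.40 Cr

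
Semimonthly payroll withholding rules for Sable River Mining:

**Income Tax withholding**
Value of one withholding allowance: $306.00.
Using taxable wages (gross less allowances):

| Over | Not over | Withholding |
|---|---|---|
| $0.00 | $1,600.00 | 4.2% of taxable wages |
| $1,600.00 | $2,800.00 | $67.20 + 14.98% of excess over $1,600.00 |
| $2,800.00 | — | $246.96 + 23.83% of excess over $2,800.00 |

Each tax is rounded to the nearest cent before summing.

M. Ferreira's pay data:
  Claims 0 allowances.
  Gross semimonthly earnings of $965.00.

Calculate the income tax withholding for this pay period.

Income Tax: taxable = $965.00
  4.2% × $965.00 = $40.53

$40.53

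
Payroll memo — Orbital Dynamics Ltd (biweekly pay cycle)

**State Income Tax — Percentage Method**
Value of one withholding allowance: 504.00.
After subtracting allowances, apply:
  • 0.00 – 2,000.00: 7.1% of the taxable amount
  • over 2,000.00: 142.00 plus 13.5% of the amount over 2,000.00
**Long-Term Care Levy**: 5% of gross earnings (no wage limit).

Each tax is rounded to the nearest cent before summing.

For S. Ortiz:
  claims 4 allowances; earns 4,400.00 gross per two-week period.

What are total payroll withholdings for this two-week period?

State Income Tax: taxable = 4,400.00 − 4×504.00 = 2,384.00
  142.00 + 13.5% × (2,384.00 − 2,000.00) = 142.00 + 13.5% × 384.00 = 193.84
Long-Term Care Levy: 5% × 4,400.00 = 220.00
Total: 193.84 + 220.00 = 413.84

413.84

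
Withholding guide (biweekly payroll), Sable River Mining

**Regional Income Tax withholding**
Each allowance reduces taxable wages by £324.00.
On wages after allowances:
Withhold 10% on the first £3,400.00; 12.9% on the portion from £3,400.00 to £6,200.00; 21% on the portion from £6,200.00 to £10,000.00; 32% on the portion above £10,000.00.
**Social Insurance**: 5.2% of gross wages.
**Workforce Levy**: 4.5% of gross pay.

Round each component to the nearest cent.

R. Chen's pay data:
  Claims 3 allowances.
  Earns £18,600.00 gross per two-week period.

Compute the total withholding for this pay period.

Regional Income Tax: taxable = £18,600.00 − 3×£324.00 = £17,628.00
  £1,499.20 + 32% × (£17,628.00 − £10,000.00) = £1,499.20 + 32% × £7,628.00 = £3,940.16
Social Insurance: 5.2% × £18,600.00 = £967.20
Workforce Levy: 4.5% × £18,600.00 = £837.00
Total: £3,940.16 + £967.20 + £837.00 = £5,744.36

£5,744.36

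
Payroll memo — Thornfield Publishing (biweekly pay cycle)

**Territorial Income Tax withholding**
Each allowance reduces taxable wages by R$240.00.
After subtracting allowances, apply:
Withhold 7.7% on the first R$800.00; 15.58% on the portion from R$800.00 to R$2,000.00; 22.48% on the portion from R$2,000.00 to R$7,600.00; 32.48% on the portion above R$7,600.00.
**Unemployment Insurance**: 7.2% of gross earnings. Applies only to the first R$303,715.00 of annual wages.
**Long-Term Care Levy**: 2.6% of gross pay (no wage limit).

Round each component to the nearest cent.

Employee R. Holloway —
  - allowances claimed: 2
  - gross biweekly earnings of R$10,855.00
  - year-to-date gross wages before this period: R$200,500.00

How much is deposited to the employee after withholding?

R$7,382.45

Territorial Income Tax: taxable = R$10,855.00 − 2×R$240.00 = R$10,375.00
  R$1,507.44 + 32.48% × (R$10,375.00 − R$7,600.00) = R$1,507.44 + 32.48% × R$2,775.00 = R$2,408.76
Unemployment Insurance: 7.2% × R$10,855.00 = R$781.56
Long-Term Care Levy: 2.6% × R$10,855.00 = R$282.23
Total withheld: R$2,408.76 + R$781.56 + R$282.23 = R$3,472.55
Net pay: R$10,855.00 − R$3,472.55 = R$7,382.45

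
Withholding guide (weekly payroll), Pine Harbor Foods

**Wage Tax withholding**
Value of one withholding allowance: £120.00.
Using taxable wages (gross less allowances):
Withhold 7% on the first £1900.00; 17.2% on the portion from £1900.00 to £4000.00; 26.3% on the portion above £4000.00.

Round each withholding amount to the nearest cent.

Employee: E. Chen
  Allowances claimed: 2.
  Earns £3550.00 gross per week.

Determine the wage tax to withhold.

Wage Tax: taxable = £3550.00 − 2×£120.00 = £3310.00
  £133.00 + 17.2% × (£3310.00 − £1900.00) = £133.00 + 17.2% × £1410.00 = £375.52

£375.52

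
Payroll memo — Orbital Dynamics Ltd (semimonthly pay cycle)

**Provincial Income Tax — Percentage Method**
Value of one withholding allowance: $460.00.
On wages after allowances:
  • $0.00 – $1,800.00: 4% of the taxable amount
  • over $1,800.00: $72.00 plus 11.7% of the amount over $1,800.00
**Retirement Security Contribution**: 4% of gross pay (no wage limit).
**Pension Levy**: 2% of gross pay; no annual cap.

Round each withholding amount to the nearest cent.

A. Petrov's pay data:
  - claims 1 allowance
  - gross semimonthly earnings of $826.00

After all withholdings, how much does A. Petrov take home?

Provincial Income Tax: taxable = $826.00 − 1×$460.00 = $366.00
  4% × $366.00 = $14.64
Retirement Security Contribution: 4% × $826.00 = $33.04
Pension Levy: 2% × $826.00 = $16.52
Total withheld: $14.64 + $33.04 + $16.52 = $64.20
Net pay: $826.00 − $64.20 = $761.80

$761.80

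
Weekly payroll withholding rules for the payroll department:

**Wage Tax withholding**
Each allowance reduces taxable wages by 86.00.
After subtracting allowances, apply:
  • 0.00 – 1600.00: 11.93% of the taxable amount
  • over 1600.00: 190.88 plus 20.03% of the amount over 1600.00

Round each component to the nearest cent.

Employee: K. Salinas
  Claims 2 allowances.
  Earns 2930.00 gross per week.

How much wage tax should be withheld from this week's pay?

Wage Tax: taxable = 2930.00 − 2×86.00 = 2758.00
  190.88 + 20.03% × (2758.00 − 1600.00) = 190.88 + 20.03% × 1158.00 = 422.83

422.83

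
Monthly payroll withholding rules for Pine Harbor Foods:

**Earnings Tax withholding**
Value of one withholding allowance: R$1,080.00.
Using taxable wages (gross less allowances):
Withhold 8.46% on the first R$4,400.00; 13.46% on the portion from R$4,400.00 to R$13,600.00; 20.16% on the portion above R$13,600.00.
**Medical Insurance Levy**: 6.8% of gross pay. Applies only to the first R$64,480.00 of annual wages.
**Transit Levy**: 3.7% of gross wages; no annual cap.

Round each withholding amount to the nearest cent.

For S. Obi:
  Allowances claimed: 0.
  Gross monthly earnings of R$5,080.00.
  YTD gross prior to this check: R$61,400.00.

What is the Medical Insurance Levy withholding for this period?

Medical Insurance Levy: cap R$64,480.00 − YTD R$61,400.00 = R$3,080.00 subject; 6.8% × R$3,080.00 = R$209.44

R$209.44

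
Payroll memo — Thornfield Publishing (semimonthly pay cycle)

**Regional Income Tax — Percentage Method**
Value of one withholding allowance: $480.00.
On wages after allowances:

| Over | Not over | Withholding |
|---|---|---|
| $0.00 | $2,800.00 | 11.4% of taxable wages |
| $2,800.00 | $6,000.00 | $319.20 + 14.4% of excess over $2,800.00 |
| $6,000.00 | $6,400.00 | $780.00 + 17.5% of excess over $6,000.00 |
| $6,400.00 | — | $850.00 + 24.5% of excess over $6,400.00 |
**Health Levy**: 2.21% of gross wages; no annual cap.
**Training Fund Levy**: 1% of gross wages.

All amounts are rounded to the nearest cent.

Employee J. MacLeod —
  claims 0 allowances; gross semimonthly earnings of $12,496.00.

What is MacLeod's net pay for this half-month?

Regional Income Tax: taxable = $12,496.00
  $850.00 + 24.5% × ($12,496.00 − $6,400.00) = $850.00 + 24.5% × $6,096.00 = $2,343.52
Health Levy: 2.21% × $12,496.00 = $276.16
Training Fund Levy: 1% × $12,496.00 = $124.96
Total withheld: $2,343.52 + $276.16 + $124.96 = $2,744.64
Net pay: $12,496.00 − $2,744.64 = $9,751.36

$9,751.36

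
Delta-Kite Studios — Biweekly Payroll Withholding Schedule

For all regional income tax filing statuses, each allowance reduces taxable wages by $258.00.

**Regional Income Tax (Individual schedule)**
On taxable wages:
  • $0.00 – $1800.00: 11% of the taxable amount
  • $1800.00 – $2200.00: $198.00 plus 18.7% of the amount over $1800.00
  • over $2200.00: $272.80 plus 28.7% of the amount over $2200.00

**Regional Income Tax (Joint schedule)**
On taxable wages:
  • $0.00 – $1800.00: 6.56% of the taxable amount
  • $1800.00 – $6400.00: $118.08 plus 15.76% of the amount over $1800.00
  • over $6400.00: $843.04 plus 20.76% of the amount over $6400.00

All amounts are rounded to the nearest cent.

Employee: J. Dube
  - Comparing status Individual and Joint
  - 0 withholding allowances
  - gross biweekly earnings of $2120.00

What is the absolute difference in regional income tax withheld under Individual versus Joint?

Regional Income Tax (Individual): taxable = $2120.00
  $198.00 + 18.7% × ($2120.00 − $1800.00) = $198.00 + 18.7% × $320.00 = $257.84
Regional Income Tax (Joint): taxable = $2120.00
  $118.08 + 15.76% × ($2120.00 − $1800.00) = $118.08 + 15.76% × $320.00 = $168.51
Difference: |$257.84 − $168.51| = $89.33 (higher under Individual)

$89.33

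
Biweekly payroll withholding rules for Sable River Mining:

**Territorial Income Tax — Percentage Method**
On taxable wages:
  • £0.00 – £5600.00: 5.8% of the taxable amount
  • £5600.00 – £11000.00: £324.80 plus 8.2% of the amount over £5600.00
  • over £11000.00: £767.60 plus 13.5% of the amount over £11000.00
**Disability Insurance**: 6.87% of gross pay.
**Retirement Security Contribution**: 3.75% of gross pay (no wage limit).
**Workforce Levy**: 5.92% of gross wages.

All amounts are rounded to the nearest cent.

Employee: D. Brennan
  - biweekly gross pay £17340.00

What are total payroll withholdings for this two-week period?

£4491.54

Territorial Income Tax: taxable = £17340.00
  £767.60 + 13.5% × (£17340.00 − £11000.00) = £767.60 + 13.5% × £6340.00 = £1623.50
Disability Insurance: 6.87% × £17340.00 = £1191.26
Retirement Security Contribution: 3.75% × £17340.00 = £650.25
Workforce Levy: 5.92% × £17340.00 = £1026.53
Total: £1623.50 + £1191.26 + £650.25 + £1026.53 = £4491.54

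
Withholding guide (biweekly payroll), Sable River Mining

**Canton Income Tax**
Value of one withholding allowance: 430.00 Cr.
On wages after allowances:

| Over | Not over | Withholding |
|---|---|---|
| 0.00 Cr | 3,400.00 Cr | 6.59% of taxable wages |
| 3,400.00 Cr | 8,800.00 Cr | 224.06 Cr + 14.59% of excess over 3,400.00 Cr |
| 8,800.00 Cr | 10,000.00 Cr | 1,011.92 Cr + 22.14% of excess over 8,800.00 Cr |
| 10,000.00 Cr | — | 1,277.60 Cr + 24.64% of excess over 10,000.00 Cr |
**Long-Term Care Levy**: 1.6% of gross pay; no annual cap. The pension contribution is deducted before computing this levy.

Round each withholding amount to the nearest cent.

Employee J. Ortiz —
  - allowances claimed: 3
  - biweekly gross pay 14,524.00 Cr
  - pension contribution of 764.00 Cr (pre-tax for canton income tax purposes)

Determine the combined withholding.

Canton Income Tax: taxable = 14,524.00 Cr − 764.00 Cr − 3×430.00 Cr = 12,470.00 Cr
  1,277.60 Cr + 24.64% × (12,470.00 Cr − 10,000.00 Cr) = 1,277.60 Cr + 24.64% × 2,470.00 Cr = 1,886.21 Cr
Long-Term Care Levy: 1.6% × 13,760.00 Cr = 220.16 Cr
Total: 1,886.21 Cr + 220.16 Cr = 2,106.37 Cr

2,106.37 Cr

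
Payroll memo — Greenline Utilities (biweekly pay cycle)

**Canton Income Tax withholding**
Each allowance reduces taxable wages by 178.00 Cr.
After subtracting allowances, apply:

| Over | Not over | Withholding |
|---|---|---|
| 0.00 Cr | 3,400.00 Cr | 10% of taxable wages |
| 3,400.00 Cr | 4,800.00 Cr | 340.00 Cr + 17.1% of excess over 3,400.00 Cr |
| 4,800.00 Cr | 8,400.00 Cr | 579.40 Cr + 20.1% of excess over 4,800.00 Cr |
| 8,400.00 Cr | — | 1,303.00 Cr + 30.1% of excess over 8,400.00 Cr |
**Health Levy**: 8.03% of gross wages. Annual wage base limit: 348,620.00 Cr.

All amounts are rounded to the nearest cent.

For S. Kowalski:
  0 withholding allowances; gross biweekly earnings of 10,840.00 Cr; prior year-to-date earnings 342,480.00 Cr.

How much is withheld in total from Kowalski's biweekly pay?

2,530.48 Cr

Canton Income Tax: taxable = 10,840.00 Cr
  1,303.00 Cr + 30.1% × (10,840.00 Cr − 8,400.00 Cr) = 1,303.00 Cr + 30.1% × 2,440.00 Cr = 2,037.44 Cr
Health Levy: cap 348,620.00 Cr − YTD 342,480.00 Cr = 6,140.00 Cr subject; 8.03% × 6,140.00 Cr = 493.04 Cr
Total: 2,037.44 Cr + 493.04 Cr = 2,530.48 Cr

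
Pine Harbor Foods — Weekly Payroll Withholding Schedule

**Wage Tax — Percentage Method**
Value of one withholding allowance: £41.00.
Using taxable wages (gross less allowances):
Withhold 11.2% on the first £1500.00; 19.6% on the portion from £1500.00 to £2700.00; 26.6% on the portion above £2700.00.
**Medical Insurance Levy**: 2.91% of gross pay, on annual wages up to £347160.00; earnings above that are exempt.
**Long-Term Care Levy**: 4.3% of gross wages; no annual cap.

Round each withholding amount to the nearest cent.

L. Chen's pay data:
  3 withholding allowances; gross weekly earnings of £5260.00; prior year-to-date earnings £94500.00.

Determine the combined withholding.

£1430.69

Wage Tax: taxable = £5260.00 − 3×£41.00 = £5137.00
  £403.20 + 26.6% × (£5137.00 − £2700.00) = £403.20 + 26.6% × £2437.00 = £1051.44
Medical Insurance Levy: 2.91% × £5260.00 = £153.07
Long-Term Care Levy: 4.3% × £5260.00 = £226.18
Total: £1051.44 + £153.07 + £226.18 = £1430.69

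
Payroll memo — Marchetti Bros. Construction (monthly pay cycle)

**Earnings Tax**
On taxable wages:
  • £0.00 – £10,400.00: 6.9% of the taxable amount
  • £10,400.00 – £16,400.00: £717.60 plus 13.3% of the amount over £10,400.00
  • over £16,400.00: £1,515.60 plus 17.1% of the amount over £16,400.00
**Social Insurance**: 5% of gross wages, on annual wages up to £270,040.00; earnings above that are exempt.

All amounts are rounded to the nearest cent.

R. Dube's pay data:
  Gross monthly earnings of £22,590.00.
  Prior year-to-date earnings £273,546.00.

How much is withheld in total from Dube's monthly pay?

Earnings Tax: taxable = £22,590.00
  £1,515.60 + 17.1% × (£22,590.00 − £16,400.00) = £1,515.60 + 17.1% × £6,190.00 = £2,574.09
Social Insurance: YTD £273,546.00 ≥ cap £270,040.00 → £0.00
Total: £2,574.09 + £0.00 = £2,574.09

£2,574.09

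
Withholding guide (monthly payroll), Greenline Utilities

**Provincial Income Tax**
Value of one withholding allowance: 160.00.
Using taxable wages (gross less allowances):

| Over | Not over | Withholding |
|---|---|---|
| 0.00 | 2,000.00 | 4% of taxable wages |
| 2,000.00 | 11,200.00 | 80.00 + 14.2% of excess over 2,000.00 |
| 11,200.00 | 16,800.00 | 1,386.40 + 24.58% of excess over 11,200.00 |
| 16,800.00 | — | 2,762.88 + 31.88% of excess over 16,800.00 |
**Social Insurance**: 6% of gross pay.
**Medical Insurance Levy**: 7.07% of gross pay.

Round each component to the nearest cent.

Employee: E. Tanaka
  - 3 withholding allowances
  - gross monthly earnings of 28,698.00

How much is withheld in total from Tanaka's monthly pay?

Provincial Income Tax: taxable = 28,698.00 − 3×160.00 = 28,218.00
  2,762.88 + 31.88% × (28,218.00 − 16,800.00) = 2,762.88 + 31.88% × 11,418.00 = 6,402.94
Social Insurance: 6% × 28,698.00 = 1,721.88
Medical Insurance Levy: 7.07% × 28,698.00 = 2,028.95
Total: 6,402.94 + 1,721.88 + 2,028.95 = 10,153.77

10,153.77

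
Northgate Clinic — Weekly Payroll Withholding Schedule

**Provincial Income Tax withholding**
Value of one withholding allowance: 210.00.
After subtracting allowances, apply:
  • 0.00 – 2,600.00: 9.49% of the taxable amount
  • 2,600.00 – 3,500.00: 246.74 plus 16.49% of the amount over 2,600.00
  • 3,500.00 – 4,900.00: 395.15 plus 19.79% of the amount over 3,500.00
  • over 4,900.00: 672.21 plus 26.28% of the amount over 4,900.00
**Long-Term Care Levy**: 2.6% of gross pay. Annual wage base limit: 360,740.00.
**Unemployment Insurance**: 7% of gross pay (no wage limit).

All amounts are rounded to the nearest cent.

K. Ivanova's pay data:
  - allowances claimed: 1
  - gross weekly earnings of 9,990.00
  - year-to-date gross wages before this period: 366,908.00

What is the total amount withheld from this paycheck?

2,653.97

Provincial Income Tax: taxable = 9,990.00 − 1×210.00 = 9,780.00
  672.21 + 26.28% × (9,780.00 − 4,900.00) = 672.21 + 26.28% × 4,880.00 = 1,954.67
Long-Term Care Levy: YTD 366,908.00 ≥ cap 360,740.00 → 0.00
Unemployment Insurance: 7% × 9,990.00 = 699.30
Total: 1,954.67 + 0.00 + 699.30 = 2,653.97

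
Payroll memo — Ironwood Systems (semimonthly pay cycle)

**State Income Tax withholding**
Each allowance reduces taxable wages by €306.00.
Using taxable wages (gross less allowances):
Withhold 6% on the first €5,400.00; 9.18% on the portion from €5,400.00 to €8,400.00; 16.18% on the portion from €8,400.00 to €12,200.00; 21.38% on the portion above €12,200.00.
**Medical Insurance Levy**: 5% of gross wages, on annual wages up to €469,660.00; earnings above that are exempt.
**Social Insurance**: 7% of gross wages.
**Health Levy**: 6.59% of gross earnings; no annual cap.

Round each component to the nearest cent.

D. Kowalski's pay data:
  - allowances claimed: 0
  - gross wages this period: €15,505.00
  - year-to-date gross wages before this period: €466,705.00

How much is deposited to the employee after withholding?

€11,329.27

State Income Tax: taxable = €15,505.00
  €1,214.24 + 21.38% × (€15,505.00 − €12,200.00) = €1,214.24 + 21.38% × €3,305.00 = €1,920.85
Medical Insurance Levy: cap €469,660.00 − YTD €466,705.00 = €2,955.00 subject; 5% × €2,955.00 = €147.75
Social Insurance: 7% × €15,505.00 = €1,085.35
Health Levy: 6.59% × €15,505.00 = €1,021.78
Total withheld: €1,920.85 + €147.75 + €1,085.35 + €1,021.78 = €4,175.73
Net pay: €15,505.00 − €4,175.73 = €11,329.27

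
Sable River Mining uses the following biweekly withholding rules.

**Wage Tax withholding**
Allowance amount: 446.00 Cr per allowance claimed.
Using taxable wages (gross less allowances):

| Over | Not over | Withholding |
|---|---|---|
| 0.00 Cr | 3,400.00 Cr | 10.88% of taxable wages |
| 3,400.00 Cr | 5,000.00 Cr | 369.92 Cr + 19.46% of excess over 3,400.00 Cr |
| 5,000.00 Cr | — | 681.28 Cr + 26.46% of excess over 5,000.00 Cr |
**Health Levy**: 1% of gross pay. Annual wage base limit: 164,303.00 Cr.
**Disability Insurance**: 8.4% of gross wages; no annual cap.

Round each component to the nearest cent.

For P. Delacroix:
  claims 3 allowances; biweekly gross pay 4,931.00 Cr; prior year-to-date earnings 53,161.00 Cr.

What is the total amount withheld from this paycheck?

870.99 Cr

Wage Tax: taxable = 4,931.00 Cr − 3×446.00 Cr = 3,593.00 Cr
  369.92 Cr + 19.46% × (3,593.00 Cr − 3,400.00 Cr) = 369.92 Cr + 19.46% × 193.00 Cr = 407.48 Cr
Health Levy: 1% × 4,931.00 Cr = 49.31 Cr
Disability Insurance: 8.4% × 4,931.00 Cr = 414.20 Cr
Total: 407.48 Cr + 49.31 Cr + 414.20 Cr = 870.99 Cr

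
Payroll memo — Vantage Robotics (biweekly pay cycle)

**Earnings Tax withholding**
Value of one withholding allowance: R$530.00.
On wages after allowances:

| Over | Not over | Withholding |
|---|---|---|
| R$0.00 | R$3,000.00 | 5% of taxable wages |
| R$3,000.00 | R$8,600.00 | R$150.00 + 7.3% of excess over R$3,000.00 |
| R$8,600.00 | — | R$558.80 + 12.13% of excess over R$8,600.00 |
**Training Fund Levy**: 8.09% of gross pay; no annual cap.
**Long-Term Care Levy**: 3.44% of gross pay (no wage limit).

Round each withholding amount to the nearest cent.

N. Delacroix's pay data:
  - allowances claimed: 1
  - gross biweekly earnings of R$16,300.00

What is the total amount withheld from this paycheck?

R$3,307.91

Earnings Tax: taxable = R$16,300.00 − 1×R$530.00 = R$15,770.00
  R$558.80 + 12.13% × (R$15,770.00 − R$8,600.00) = R$558.80 + 12.13% × R$7,170.00 = R$1,428.52
Training Fund Levy: 8.09% × R$16,300.00 = R$1,318.67
Long-Term Care Levy: 3.44% × R$16,300.00 = R$560.72
Total: R$1,428.52 + R$1,318.67 + R$560.72 = R$3,307.91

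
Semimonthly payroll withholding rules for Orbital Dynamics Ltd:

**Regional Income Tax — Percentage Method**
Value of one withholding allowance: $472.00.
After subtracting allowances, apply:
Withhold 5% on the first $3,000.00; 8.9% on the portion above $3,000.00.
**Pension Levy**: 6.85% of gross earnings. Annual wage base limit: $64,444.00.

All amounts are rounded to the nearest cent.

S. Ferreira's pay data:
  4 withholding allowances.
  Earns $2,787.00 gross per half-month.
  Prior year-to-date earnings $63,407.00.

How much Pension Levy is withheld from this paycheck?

Pension Levy: cap $64,444.00 − YTD $63,407.00 = $1,037.00 subject; 6.85% × $1,037.00 = $71.03

$71.03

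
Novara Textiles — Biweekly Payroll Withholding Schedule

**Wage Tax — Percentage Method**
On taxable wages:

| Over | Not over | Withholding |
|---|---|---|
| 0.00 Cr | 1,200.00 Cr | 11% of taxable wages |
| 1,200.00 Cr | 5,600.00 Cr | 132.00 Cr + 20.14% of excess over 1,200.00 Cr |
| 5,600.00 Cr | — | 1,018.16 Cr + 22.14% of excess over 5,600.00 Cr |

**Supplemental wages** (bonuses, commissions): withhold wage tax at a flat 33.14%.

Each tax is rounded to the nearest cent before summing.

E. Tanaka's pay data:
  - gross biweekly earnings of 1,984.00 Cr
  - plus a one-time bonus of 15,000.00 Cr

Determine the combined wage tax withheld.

5,260.90 Cr

Wage Tax: taxable = 1,984.00 Cr
  132.00 Cr + 20.14% × (1,984.00 Cr − 1,200.00 Cr) = 132.00 Cr + 20.14% × 784.00 Cr = 289.90 Cr
Supplemental (33.14% flat on bonus): 33.14% × 15,000.00 Cr = 4,971.00 Cr
Total wage tax: 289.90 Cr + 4,971.00 Cr = 5,260.90 Cr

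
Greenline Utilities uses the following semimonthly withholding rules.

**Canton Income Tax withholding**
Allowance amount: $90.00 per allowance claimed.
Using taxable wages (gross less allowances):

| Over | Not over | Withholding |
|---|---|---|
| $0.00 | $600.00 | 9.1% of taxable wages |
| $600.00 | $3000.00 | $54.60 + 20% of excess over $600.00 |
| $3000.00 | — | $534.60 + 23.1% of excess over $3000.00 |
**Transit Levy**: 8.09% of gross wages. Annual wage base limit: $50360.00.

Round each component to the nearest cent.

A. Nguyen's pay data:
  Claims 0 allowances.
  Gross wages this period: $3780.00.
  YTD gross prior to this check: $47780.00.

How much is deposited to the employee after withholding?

Canton Income Tax: taxable = $3780.00
  $534.60 + 23.1% × ($3780.00 − $3000.00) = $534.60 + 23.1% × $780.00 = $714.78
Transit Levy: cap $50360.00 − YTD $47780.00 = $2580.00 subject; 8.09% × $2580.00 = $208.72
Total withheld: $714.78 + $208.72 = $923.50
Net pay: $3780.00 − $923.50 = $2856.50

$2856.50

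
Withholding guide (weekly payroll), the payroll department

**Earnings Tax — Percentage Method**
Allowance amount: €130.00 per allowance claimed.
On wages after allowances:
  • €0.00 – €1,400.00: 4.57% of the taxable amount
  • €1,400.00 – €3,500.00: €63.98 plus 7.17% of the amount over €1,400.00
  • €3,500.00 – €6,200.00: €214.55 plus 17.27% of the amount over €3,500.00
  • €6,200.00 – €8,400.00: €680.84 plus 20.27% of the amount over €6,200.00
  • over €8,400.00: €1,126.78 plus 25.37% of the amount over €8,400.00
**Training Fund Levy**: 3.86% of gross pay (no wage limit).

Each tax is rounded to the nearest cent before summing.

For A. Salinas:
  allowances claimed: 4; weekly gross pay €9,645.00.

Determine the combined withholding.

€1,683.01

Earnings Tax: taxable = €9,645.00 − 4×€130.00 = €9,125.00
  €1,126.78 + 25.37% × (€9,125.00 − €8,400.00) = €1,126.78 + 25.37% × €725.00 = €1,310.71
Training Fund Levy: 3.86% × €9,645.00 = €372.30
Total: €1,310.71 + €372.30 = €1,683.01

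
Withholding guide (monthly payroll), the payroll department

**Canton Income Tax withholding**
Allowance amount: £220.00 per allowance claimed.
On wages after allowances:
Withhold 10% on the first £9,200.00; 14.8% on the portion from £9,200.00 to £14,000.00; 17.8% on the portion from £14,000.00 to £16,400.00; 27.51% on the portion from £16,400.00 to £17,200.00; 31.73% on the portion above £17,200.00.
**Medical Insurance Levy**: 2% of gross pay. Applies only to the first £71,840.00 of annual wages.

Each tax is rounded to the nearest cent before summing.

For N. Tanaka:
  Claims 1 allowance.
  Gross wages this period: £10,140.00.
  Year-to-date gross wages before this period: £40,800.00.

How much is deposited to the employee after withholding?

Canton Income Tax: taxable = £10,140.00 − 1×£220.00 = £9,920.00
  £920.00 + 14.8% × (£9,920.00 − £9,200.00) = £920.00 + 14.8% × £720.00 = £1,026.56
Medical Insurance Levy: 2% × £10,140.00 = £202.80
Total withheld: £1,026.56 + £202.80 = £1,229.36
Net pay: £10,140.00 − £1,229.36 = £8,910.64

£8,910.64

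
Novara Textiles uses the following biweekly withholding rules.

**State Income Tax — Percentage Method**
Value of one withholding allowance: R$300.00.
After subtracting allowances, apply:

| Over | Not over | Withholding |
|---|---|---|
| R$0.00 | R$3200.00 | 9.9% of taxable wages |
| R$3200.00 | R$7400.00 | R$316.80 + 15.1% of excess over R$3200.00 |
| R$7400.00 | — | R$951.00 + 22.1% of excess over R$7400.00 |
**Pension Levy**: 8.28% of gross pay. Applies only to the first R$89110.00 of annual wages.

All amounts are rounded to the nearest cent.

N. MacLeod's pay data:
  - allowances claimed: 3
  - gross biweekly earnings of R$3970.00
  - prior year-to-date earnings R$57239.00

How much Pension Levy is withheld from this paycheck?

Pension Levy: 8.28% × R$3970.00 = R$328.72

R$328.72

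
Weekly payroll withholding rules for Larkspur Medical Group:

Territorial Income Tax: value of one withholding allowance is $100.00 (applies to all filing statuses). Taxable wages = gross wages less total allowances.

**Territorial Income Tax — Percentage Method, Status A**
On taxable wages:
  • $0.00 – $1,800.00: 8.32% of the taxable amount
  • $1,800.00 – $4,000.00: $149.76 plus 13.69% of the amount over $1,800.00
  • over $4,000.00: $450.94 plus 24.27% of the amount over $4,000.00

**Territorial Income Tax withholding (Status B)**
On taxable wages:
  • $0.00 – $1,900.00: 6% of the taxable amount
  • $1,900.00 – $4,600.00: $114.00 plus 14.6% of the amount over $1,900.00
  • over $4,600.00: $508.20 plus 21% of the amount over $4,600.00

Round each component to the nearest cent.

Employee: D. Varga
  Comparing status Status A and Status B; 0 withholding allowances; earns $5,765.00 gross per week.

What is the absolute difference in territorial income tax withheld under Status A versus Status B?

Territorial Income Tax (Status A): taxable = $5,765.00
  $450.94 + 24.27% × ($5,765.00 − $4,000.00) = $450.94 + 24.27% × $1,765.00 = $879.31
Territorial Income Tax (Status B): taxable = $5,765.00
  $508.20 + 21% × ($5,765.00 − $4,600.00) = $508.20 + 21% × $1,165.00 = $752.85
Difference: |$879.31 − $752.85| = $126.46 (higher under Status A)

$126.46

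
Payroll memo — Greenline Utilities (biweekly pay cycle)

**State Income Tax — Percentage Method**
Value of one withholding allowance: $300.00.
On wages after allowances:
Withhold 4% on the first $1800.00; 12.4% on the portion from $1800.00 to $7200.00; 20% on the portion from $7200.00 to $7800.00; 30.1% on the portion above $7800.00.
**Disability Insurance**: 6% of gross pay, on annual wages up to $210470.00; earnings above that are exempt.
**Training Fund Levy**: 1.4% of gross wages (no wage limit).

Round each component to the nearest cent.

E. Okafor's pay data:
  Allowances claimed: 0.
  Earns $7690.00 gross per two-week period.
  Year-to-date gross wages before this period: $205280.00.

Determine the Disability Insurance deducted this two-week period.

$311.40

Disability Insurance: cap $210470.00 − YTD $205280.00 = $5190.00 subject; 6% × $5190.00 = $311.40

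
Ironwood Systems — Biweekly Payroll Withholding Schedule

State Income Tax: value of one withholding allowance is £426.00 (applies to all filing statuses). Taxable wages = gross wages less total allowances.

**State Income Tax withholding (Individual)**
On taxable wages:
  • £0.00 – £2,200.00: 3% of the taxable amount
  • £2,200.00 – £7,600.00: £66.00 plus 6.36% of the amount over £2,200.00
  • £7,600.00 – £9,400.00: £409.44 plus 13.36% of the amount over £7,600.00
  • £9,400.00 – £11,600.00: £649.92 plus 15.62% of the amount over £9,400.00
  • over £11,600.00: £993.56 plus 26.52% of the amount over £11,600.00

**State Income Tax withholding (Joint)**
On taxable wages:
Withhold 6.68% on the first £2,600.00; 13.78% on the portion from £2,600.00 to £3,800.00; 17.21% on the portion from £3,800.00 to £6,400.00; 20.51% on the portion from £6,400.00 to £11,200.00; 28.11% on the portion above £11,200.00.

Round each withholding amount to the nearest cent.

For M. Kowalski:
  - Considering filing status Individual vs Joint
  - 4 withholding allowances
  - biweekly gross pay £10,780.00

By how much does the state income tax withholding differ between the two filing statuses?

£728.72

State Income Tax (Individual): taxable = £10,780.00 − 4×£426.00 = £9,076.00
  £409.44 + 13.36% × (£9,076.00 − £7,600.00) = £409.44 + 13.36% × £1,476.00 = £606.63
State Income Tax (Joint): taxable = £10,780.00 − 4×£426.00 = £9,076.00
  £786.50 + 20.51% × (£9,076.00 − £6,400.00) = £786.50 + 20.51% × £2,676.00 = £1,335.35
Difference: |£606.63 − £1,335.35| = £728.72 (higher under Joint)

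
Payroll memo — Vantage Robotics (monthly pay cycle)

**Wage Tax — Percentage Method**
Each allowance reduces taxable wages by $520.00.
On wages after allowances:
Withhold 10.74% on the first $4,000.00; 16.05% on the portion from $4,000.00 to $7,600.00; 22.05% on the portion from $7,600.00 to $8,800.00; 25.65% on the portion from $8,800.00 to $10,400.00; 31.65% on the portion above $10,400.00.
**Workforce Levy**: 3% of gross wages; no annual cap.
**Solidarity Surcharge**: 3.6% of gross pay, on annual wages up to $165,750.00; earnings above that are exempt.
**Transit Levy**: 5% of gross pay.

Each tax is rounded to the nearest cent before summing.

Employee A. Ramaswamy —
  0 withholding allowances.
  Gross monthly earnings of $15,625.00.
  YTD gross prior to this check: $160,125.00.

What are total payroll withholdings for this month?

Wage Tax: taxable = $15,625.00
  $1,682.40 + 31.65% × ($15,625.00 − $10,400.00) = $1,682.40 + 31.65% × $5,225.00 = $3,336.11
Workforce Levy: 3% × $15,625.00 = $468.75
Solidarity Surcharge: cap $165,750.00 − YTD $160,125.00 = $5,625.00 subject; 3.6% × $5,625.00 = $202.50
Transit Levy: 5% × $15,625.00 = $781.25
Total: $3,336.11 + $468.75 + $202.50 + $781.25 = $4,788.61

$4,788.61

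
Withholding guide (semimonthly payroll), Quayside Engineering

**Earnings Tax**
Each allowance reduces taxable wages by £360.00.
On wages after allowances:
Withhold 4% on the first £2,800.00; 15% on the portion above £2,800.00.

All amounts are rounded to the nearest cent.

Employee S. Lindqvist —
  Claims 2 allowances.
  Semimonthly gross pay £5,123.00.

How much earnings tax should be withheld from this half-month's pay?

£352.45

Earnings Tax: taxable = £5,123.00 − 2×£360.00 = £4,403.00
  £112.00 + 15% × (£4,403.00 − £2,800.00) = £112.00 + 15% × £1,603.00 = £352.45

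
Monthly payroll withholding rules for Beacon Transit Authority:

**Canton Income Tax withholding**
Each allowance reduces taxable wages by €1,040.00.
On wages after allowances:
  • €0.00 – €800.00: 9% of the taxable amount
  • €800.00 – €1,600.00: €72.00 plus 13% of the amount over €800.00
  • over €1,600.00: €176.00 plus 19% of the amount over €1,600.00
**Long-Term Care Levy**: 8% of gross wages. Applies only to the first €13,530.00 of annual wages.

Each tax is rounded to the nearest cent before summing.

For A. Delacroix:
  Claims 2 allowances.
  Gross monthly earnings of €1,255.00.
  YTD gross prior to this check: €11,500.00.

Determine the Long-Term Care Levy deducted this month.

€100.40

Long-Term Care Levy: 8% × €1,255.00 = €100.40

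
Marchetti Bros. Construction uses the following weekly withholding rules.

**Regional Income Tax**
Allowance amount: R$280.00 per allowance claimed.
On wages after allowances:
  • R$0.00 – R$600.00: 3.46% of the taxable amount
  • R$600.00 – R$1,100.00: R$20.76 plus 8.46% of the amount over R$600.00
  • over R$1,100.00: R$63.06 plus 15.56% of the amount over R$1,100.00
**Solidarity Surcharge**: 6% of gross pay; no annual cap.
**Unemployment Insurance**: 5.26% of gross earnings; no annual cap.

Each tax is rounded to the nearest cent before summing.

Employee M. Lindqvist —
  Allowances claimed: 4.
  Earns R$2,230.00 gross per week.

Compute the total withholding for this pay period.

Regional Income Tax: taxable = R$2,230.00 − 4×R$280.00 = R$1,110.00
  R$63.06 + 15.56% × (R$1,110.00 − R$1,100.00) = R$63.06 + 15.56% × R$10.00 = R$64.62
Solidarity Surcharge: 6% × R$2,230.00 = R$133.80
Unemployment Insurance: 5.26% × R$2,230.00 = R$117.30
Total: R$64.62 + R$133.80 + R$117.30 = R$315.72

R$315.72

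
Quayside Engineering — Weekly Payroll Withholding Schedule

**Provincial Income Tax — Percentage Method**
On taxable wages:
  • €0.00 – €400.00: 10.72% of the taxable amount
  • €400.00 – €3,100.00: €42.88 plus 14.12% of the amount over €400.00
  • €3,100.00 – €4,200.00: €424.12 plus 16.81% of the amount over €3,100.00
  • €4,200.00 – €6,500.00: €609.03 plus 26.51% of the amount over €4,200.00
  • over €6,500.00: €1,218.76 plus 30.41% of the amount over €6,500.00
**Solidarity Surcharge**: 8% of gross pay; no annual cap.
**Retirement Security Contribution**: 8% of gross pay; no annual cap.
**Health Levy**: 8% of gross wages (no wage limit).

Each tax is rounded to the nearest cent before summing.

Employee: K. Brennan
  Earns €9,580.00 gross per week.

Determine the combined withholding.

Provincial Income Tax: taxable = €9,580.00
  €1,218.76 + 30.41% × (€9,580.00 − €6,500.00) = €1,218.76 + 30.41% × €3,080.00 = €2,155.39
Solidarity Surcharge: 8% × €9,580.00 = €766.40
Retirement Security Contribution: 8% × €9,580.00 = €766.40
Health Levy: 8% × €9,580.00 = €766.40
Total: €2,155.39 + €766.40 + €766.40 + €766.40 = €4,454.59

€4,454.59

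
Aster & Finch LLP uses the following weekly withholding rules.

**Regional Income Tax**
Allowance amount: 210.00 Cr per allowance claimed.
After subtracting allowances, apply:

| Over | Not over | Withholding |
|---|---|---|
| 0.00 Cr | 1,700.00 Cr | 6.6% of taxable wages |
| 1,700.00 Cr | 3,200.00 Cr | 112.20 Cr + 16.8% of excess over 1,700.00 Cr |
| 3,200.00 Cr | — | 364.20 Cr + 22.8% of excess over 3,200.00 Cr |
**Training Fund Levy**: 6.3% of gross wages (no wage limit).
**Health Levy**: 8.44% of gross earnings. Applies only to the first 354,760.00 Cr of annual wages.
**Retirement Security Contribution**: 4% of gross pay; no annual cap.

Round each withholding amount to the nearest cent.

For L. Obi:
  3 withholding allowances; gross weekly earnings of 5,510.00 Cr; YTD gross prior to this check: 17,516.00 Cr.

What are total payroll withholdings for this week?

Regional Income Tax: taxable = 5,510.00 Cr − 3×210.00 Cr = 4,880.00 Cr
  364.20 Cr + 22.8% × (4,880.00 Cr − 3,200.00 Cr) = 364.20 Cr + 22.8% × 1,680.00 Cr = 747.24 Cr
Training Fund Levy: 6.3% × 5,510.00 Cr = 347.13 Cr
Health Levy: 8.44% × 5,510.00 Cr = 465.04 Cr
Retirement Security Contribution: 4% × 5,510.00 Cr = 220.40 Cr
Total: 747.24 Cr + 347.13 Cr + 465.04 Cr + 220.40 Cr = 1,779.81 Cr

1,779.81 Cr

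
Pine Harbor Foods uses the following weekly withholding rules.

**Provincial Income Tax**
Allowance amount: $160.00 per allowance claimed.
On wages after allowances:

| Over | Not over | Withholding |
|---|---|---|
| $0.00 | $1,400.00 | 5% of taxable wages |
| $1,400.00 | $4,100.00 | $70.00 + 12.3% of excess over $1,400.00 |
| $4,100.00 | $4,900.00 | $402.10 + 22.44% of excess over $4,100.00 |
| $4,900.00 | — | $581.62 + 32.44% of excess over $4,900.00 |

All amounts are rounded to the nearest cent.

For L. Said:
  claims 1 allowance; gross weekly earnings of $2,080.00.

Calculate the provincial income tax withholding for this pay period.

$133.96

Provincial Income Tax: taxable = $2,080.00 − 1×$160.00 = $1,920.00
  $70.00 + 12.3% × ($1,920.00 − $1,400.00) = $70.00 + 12.3% × $520.00 = $133.96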